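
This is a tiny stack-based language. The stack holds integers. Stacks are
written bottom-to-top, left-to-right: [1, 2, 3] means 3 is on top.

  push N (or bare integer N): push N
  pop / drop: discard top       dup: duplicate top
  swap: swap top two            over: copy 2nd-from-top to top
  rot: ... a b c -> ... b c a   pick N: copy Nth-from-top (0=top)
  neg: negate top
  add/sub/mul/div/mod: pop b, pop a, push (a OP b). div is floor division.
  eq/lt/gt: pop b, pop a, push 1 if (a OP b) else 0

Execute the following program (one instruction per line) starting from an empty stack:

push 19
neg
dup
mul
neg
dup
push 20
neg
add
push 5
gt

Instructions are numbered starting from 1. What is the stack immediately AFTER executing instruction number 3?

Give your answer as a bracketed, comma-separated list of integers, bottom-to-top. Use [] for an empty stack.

Step 1 ('push 19'): [19]
Step 2 ('neg'): [-19]
Step 3 ('dup'): [-19, -19]

Answer: [-19, -19]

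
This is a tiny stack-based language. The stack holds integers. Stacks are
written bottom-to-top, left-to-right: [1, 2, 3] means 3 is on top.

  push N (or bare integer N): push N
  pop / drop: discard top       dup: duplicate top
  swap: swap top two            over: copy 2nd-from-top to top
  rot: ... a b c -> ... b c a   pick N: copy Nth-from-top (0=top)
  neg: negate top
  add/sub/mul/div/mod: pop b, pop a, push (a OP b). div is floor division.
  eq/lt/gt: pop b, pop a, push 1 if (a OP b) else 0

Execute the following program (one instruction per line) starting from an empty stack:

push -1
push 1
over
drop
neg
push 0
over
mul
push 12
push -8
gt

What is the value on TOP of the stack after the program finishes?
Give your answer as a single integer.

Answer: 1

Derivation:
After 'push -1': [-1]
After 'push 1': [-1, 1]
After 'over': [-1, 1, -1]
After 'drop': [-1, 1]
After 'neg': [-1, -1]
After 'push 0': [-1, -1, 0]
After 'over': [-1, -1, 0, -1]
After 'mul': [-1, -1, 0]
After 'push 12': [-1, -1, 0, 12]
After 'push -8': [-1, -1, 0, 12, -8]
After 'gt': [-1, -1, 0, 1]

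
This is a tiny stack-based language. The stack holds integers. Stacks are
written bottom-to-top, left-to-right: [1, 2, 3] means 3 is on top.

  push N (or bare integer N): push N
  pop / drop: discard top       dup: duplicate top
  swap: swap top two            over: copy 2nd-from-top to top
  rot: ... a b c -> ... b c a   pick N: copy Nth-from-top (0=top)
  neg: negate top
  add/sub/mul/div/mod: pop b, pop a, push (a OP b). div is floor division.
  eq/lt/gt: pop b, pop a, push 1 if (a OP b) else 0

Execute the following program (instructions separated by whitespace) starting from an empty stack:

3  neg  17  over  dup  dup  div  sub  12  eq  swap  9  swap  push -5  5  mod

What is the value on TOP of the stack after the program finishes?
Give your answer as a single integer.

After 'push 3': [3]
After 'neg': [-3]
After 'push 17': [-3, 17]
After 'over': [-3, 17, -3]
After 'dup': [-3, 17, -3, -3]
After 'dup': [-3, 17, -3, -3, -3]
After 'div': [-3, 17, -3, 1]
After 'sub': [-3, 17, -4]
After 'push 12': [-3, 17, -4, 12]
After 'eq': [-3, 17, 0]
After 'swap': [-3, 0, 17]
After 'push 9': [-3, 0, 17, 9]
After 'swap': [-3, 0, 9, 17]
After 'push -5': [-3, 0, 9, 17, -5]
After 'push 5': [-3, 0, 9, 17, -5, 5]
After 'mod': [-3, 0, 9, 17, 0]

Answer: 0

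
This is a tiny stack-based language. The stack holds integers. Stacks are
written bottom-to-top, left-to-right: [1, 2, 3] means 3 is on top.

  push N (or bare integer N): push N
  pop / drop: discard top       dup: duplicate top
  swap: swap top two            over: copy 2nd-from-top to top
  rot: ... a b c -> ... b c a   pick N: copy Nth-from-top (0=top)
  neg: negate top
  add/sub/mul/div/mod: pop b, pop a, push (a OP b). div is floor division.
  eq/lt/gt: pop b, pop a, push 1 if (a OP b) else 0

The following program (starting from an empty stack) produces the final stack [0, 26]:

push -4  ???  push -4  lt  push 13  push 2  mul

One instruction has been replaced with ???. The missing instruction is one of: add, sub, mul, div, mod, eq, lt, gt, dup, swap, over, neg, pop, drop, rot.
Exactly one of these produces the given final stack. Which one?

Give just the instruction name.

Stack before ???: [-4]
Stack after ???:  [4]
The instruction that transforms [-4] -> [4] is: neg

Answer: neg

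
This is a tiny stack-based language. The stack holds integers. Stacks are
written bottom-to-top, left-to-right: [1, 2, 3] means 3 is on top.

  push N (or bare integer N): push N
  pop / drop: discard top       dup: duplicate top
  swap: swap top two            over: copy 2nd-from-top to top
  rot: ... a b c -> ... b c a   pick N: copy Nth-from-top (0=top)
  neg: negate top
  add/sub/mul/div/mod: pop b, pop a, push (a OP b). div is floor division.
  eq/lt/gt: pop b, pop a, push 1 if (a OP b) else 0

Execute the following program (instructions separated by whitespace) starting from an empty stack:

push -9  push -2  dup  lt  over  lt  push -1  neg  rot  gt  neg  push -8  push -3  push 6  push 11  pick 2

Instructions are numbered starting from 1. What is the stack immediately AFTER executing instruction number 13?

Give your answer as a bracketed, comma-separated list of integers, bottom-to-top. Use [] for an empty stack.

Step 1 ('push -9'): [-9]
Step 2 ('push -2'): [-9, -2]
Step 3 ('dup'): [-9, -2, -2]
Step 4 ('lt'): [-9, 0]
Step 5 ('over'): [-9, 0, -9]
Step 6 ('lt'): [-9, 0]
Step 7 ('push -1'): [-9, 0, -1]
Step 8 ('neg'): [-9, 0, 1]
Step 9 ('rot'): [0, 1, -9]
Step 10 ('gt'): [0, 1]
Step 11 ('neg'): [0, -1]
Step 12 ('push -8'): [0, -1, -8]
Step 13 ('push -3'): [0, -1, -8, -3]

Answer: [0, -1, -8, -3]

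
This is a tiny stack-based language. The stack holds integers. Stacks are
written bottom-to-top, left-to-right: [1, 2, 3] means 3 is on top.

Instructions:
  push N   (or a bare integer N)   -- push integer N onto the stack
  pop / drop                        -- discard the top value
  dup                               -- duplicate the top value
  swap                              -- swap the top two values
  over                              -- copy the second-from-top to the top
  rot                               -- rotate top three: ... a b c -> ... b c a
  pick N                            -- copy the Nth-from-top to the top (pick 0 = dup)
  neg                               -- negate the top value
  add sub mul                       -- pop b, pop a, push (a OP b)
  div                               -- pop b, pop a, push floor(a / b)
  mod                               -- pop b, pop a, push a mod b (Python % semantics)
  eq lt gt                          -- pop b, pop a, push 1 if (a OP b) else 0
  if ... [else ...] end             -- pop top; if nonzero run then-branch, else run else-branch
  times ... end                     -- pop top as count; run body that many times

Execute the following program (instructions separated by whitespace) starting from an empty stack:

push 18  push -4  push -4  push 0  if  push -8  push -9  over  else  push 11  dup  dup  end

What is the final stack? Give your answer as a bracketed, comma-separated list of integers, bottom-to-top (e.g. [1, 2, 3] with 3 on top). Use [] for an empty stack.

Answer: [18, -4, -4, 11, 11, 11]

Derivation:
After 'push 18': [18]
After 'push -4': [18, -4]
After 'push -4': [18, -4, -4]
After 'push 0': [18, -4, -4, 0]
After 'if': [18, -4, -4]
After 'push 11': [18, -4, -4, 11]
After 'dup': [18, -4, -4, 11, 11]
After 'dup': [18, -4, -4, 11, 11, 11]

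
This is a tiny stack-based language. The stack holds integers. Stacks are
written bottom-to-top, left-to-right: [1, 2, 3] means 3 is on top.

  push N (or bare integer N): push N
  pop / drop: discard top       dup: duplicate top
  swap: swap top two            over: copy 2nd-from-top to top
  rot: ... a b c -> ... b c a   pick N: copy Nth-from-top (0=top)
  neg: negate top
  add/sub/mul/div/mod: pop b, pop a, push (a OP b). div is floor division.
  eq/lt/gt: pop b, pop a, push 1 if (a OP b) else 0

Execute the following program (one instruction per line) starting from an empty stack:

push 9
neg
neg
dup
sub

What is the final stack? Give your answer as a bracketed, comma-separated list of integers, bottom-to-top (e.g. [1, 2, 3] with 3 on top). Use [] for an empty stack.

Answer: [0]

Derivation:
After 'push 9': [9]
After 'neg': [-9]
After 'neg': [9]
After 'dup': [9, 9]
After 'sub': [0]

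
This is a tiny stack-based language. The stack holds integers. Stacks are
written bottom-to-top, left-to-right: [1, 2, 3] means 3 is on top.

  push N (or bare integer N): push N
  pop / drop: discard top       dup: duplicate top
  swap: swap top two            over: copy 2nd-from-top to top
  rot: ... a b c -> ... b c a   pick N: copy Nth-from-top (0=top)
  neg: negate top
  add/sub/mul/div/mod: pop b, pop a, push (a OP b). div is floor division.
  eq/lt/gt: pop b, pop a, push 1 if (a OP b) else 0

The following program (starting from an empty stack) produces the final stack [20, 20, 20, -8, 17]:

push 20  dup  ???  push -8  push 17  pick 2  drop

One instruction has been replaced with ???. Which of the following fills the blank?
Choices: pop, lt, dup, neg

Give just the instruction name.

Stack before ???: [20, 20]
Stack after ???:  [20, 20, 20]
Checking each choice:
  pop: produces [20, -8, 17]
  lt: produces [0, -8, 17]
  dup: MATCH
  neg: produces [20, -20, -8, 17]


Answer: dup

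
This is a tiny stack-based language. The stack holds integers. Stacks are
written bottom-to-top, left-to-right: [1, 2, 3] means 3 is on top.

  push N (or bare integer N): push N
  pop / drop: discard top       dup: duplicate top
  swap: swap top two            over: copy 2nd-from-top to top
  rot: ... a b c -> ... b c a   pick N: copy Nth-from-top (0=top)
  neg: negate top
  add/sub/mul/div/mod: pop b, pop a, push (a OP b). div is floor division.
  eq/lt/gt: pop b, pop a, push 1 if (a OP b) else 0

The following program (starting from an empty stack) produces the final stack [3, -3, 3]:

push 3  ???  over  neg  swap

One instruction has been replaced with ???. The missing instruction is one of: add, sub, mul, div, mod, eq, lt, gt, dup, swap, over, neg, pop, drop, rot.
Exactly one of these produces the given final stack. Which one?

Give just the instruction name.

Stack before ???: [3]
Stack after ???:  [3, 3]
The instruction that transforms [3] -> [3, 3] is: dup

Answer: dup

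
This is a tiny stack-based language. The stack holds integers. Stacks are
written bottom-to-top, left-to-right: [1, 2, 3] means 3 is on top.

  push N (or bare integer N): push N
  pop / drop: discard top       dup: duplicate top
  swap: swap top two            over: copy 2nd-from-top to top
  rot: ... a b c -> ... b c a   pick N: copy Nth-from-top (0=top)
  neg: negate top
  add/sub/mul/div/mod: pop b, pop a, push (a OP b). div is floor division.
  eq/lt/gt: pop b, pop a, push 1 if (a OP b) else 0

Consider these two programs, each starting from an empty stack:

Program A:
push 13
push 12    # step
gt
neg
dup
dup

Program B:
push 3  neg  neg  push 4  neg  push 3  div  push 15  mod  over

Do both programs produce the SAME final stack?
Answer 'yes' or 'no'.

Answer: no

Derivation:
Program A trace:
  After 'push 13': [13]
  After 'push 12': [13, 12]
  After 'gt': [1]
  After 'neg': [-1]
  After 'dup': [-1, -1]
  After 'dup': [-1, -1, -1]
Program A final stack: [-1, -1, -1]

Program B trace:
  After 'push 3': [3]
  After 'neg': [-3]
  After 'neg': [3]
  After 'push 4': [3, 4]
  After 'neg': [3, -4]
  After 'push 3': [3, -4, 3]
  After 'div': [3, -2]
  After 'push 15': [3, -2, 15]
  After 'mod': [3, 13]
  After 'over': [3, 13, 3]
Program B final stack: [3, 13, 3]
Same: no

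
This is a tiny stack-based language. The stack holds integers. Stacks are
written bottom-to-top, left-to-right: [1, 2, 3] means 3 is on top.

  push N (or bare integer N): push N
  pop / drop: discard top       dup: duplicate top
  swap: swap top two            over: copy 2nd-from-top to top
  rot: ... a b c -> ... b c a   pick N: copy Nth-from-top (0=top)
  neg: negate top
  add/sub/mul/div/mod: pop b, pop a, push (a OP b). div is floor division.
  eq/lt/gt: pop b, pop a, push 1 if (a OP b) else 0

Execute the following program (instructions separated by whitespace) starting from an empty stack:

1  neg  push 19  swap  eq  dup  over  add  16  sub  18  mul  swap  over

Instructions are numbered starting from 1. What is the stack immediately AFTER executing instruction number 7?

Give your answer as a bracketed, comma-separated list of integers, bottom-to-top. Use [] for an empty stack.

Answer: [0, 0, 0]

Derivation:
Step 1 ('1'): [1]
Step 2 ('neg'): [-1]
Step 3 ('push 19'): [-1, 19]
Step 4 ('swap'): [19, -1]
Step 5 ('eq'): [0]
Step 6 ('dup'): [0, 0]
Step 7 ('over'): [0, 0, 0]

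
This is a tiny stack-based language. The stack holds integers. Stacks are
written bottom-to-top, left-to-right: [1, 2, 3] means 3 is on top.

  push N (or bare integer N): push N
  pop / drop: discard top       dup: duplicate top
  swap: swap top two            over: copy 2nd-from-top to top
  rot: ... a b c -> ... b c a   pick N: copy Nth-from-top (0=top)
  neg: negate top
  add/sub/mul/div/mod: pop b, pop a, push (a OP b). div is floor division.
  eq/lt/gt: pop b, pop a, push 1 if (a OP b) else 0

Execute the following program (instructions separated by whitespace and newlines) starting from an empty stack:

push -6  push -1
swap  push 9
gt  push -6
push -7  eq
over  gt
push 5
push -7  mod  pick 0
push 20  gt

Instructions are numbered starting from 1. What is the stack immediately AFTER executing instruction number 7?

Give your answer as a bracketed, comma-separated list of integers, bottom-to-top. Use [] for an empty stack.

Answer: [-1, 0, -6, -7]

Derivation:
Step 1 ('push -6'): [-6]
Step 2 ('push -1'): [-6, -1]
Step 3 ('swap'): [-1, -6]
Step 4 ('push 9'): [-1, -6, 9]
Step 5 ('gt'): [-1, 0]
Step 6 ('push -6'): [-1, 0, -6]
Step 7 ('push -7'): [-1, 0, -6, -7]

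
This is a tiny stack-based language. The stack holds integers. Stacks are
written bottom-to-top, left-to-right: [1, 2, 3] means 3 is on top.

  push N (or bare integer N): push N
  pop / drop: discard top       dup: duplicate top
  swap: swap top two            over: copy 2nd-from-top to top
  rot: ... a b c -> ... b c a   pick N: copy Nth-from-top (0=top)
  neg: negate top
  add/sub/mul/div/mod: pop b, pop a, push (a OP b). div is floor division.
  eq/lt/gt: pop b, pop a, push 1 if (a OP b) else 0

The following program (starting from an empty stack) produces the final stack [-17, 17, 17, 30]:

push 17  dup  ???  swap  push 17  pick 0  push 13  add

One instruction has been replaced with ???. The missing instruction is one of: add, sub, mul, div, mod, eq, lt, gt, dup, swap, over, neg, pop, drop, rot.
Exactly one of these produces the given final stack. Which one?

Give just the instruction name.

Answer: neg

Derivation:
Stack before ???: [17, 17]
Stack after ???:  [17, -17]
The instruction that transforms [17, 17] -> [17, -17] is: neg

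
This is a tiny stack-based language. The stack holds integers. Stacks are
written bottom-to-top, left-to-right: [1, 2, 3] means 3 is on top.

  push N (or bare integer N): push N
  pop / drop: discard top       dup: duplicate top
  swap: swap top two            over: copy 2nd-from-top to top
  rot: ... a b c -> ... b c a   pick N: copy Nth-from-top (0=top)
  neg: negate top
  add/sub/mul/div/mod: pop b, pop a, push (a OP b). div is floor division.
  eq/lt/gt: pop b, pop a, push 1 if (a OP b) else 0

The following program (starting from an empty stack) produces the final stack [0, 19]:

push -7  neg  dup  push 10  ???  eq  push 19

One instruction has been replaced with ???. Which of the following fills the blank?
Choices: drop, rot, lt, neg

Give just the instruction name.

Answer: lt

Derivation:
Stack before ???: [7, 7, 10]
Stack after ???:  [7, 1]
Checking each choice:
  drop: produces [1, 19]
  rot: produces [7, 0, 19]
  lt: MATCH
  neg: produces [7, 0, 19]


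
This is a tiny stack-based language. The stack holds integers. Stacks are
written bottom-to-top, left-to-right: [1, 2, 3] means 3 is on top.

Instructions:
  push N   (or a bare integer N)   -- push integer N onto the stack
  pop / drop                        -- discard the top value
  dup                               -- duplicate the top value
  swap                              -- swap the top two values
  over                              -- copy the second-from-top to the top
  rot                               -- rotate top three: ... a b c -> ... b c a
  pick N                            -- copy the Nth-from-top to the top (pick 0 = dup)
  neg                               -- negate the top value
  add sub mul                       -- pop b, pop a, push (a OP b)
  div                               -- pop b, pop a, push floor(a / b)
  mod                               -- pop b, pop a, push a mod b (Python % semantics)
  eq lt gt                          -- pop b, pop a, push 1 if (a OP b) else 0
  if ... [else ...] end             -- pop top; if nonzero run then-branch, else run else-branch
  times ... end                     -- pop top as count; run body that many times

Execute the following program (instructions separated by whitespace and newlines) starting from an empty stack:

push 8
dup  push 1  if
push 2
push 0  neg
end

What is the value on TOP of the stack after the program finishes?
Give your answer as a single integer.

After 'push 8': [8]
After 'dup': [8, 8]
After 'push 1': [8, 8, 1]
After 'if': [8, 8]
After 'push 2': [8, 8, 2]
After 'push 0': [8, 8, 2, 0]
After 'neg': [8, 8, 2, 0]

Answer: 0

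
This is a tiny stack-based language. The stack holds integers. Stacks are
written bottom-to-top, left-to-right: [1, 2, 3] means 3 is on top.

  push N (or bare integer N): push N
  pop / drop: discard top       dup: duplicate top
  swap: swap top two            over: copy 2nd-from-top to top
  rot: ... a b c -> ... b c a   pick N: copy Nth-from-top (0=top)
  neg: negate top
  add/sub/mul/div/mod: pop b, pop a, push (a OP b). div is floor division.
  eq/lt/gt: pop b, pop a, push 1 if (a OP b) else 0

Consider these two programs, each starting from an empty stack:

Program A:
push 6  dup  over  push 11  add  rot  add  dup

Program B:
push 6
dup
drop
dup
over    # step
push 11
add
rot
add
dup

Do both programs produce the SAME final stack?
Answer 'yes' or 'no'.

Answer: yes

Derivation:
Program A trace:
  After 'push 6': [6]
  After 'dup': [6, 6]
  After 'over': [6, 6, 6]
  After 'push 11': [6, 6, 6, 11]
  After 'add': [6, 6, 17]
  After 'rot': [6, 17, 6]
  After 'add': [6, 23]
  After 'dup': [6, 23, 23]
Program A final stack: [6, 23, 23]

Program B trace:
  After 'push 6': [6]
  After 'dup': [6, 6]
  After 'drop': [6]
  After 'dup': [6, 6]
  After 'over': [6, 6, 6]
  After 'push 11': [6, 6, 6, 11]
  After 'add': [6, 6, 17]
  After 'rot': [6, 17, 6]
  After 'add': [6, 23]
  After 'dup': [6, 23, 23]
Program B final stack: [6, 23, 23]
Same: yes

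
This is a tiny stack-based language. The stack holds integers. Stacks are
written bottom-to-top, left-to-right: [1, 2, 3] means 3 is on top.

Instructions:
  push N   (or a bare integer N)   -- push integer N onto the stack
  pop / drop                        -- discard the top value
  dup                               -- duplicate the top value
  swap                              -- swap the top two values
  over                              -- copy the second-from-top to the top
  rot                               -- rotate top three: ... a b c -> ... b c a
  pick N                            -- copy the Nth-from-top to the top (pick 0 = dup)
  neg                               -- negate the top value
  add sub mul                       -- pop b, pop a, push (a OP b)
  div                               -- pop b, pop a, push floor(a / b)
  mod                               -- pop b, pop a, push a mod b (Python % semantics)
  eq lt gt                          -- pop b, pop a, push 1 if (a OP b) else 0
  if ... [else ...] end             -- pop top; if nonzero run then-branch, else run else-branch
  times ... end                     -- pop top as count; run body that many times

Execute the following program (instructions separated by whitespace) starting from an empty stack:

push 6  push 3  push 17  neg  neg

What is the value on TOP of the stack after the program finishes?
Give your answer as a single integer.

After 'push 6': [6]
After 'push 3': [6, 3]
After 'push 17': [6, 3, 17]
After 'neg': [6, 3, -17]
After 'neg': [6, 3, 17]

Answer: 17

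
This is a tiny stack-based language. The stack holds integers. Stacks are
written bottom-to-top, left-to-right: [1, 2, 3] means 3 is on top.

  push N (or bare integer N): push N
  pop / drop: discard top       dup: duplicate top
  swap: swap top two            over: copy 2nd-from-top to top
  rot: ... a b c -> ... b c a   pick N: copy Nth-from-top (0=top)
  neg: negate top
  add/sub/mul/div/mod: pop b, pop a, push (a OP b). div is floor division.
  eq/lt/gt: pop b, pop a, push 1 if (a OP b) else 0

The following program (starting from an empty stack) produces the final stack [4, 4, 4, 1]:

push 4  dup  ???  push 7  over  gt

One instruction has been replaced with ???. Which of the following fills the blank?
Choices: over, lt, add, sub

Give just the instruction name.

Answer: over

Derivation:
Stack before ???: [4, 4]
Stack after ???:  [4, 4, 4]
Checking each choice:
  over: MATCH
  lt: produces [0, 1]
  add: produces [8, 0]
  sub: produces [0, 1]


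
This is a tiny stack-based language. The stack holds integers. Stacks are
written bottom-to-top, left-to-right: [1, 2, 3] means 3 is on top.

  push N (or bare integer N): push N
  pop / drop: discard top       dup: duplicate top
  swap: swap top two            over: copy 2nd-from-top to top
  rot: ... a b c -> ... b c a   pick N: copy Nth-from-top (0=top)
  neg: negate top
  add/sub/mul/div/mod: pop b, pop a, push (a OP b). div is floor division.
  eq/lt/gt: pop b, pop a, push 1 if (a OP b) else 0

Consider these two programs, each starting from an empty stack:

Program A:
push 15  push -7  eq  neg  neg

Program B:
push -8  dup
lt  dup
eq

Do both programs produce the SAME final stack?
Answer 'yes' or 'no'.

Answer: no

Derivation:
Program A trace:
  After 'push 15': [15]
  After 'push -7': [15, -7]
  After 'eq': [0]
  After 'neg': [0]
  After 'neg': [0]
Program A final stack: [0]

Program B trace:
  After 'push -8': [-8]
  After 'dup': [-8, -8]
  After 'lt': [0]
  After 'dup': [0, 0]
  After 'eq': [1]
Program B final stack: [1]
Same: no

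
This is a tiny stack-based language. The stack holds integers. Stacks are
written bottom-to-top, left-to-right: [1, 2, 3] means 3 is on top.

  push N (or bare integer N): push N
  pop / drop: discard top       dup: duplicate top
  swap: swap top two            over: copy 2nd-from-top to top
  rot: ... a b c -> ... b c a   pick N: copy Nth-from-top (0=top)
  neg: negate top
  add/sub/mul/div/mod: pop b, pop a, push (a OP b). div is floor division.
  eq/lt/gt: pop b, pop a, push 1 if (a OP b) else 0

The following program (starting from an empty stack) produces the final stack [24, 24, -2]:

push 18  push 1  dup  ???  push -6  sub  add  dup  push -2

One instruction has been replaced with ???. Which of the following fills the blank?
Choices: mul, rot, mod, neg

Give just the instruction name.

Stack before ???: [18, 1, 1]
Stack after ???:  [18, 0]
Checking each choice:
  mul: produces [25, 25, -2]
  rot: produces [1, 25, 25, -2]
  mod: MATCH
  neg: produces [18, 6, 6, -2]


Answer: mod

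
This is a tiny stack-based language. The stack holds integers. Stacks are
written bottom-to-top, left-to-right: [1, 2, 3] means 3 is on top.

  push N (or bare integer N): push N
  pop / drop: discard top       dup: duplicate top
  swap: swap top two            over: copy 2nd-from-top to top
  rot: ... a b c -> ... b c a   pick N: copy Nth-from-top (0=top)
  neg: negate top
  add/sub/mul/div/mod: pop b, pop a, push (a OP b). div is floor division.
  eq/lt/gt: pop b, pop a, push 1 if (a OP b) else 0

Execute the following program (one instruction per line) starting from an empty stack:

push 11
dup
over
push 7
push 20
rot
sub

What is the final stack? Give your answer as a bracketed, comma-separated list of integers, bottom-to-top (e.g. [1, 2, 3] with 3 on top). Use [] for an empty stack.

Answer: [11, 11, 7, 9]

Derivation:
After 'push 11': [11]
After 'dup': [11, 11]
After 'over': [11, 11, 11]
After 'push 7': [11, 11, 11, 7]
After 'push 20': [11, 11, 11, 7, 20]
After 'rot': [11, 11, 7, 20, 11]
After 'sub': [11, 11, 7, 9]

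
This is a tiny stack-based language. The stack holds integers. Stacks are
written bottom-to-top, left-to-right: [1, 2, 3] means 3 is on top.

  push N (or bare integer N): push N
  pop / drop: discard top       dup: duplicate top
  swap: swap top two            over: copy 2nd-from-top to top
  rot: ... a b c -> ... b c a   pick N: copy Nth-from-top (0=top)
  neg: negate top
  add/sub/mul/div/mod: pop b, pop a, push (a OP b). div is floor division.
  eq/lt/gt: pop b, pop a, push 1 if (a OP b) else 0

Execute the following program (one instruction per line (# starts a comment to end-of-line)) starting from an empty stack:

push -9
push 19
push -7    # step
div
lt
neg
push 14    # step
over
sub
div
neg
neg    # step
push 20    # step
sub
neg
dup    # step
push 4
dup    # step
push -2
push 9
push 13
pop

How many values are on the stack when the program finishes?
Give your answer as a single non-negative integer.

Answer: 6

Derivation:
After 'push -9': stack = [-9] (depth 1)
After 'push 19': stack = [-9, 19] (depth 2)
After 'push -7': stack = [-9, 19, -7] (depth 3)
After 'div': stack = [-9, -3] (depth 2)
After 'lt': stack = [1] (depth 1)
After 'neg': stack = [-1] (depth 1)
After 'push 14': stack = [-1, 14] (depth 2)
After 'over': stack = [-1, 14, -1] (depth 3)
After 'sub': stack = [-1, 15] (depth 2)
After 'div': stack = [-1] (depth 1)
  ...
After 'push 20': stack = [-1, 20] (depth 2)
After 'sub': stack = [-21] (depth 1)
After 'neg': stack = [21] (depth 1)
After 'dup': stack = [21, 21] (depth 2)
After 'push 4': stack = [21, 21, 4] (depth 3)
After 'dup': stack = [21, 21, 4, 4] (depth 4)
After 'push -2': stack = [21, 21, 4, 4, -2] (depth 5)
After 'push 9': stack = [21, 21, 4, 4, -2, 9] (depth 6)
After 'push 13': stack = [21, 21, 4, 4, -2, 9, 13] (depth 7)
After 'pop': stack = [21, 21, 4, 4, -2, 9] (depth 6)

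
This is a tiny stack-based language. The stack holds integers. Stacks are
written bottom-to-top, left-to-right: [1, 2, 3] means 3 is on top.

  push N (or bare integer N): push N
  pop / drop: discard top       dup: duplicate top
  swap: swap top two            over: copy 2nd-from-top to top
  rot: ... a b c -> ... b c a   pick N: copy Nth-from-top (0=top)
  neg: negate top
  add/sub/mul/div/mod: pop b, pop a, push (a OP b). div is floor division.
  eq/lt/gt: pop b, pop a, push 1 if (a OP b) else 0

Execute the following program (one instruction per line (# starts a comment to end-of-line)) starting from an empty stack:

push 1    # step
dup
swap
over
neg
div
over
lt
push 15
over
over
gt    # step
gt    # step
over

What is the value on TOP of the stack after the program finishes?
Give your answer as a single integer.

After 'push 1': [1]
After 'dup': [1, 1]
After 'swap': [1, 1]
After 'over': [1, 1, 1]
After 'neg': [1, 1, -1]
After 'div': [1, -1]
After 'over': [1, -1, 1]
After 'lt': [1, 1]
After 'push 15': [1, 1, 15]
After 'over': [1, 1, 15, 1]
After 'over': [1, 1, 15, 1, 15]
After 'gt': [1, 1, 15, 0]
After 'gt': [1, 1, 1]
After 'over': [1, 1, 1, 1]

Answer: 1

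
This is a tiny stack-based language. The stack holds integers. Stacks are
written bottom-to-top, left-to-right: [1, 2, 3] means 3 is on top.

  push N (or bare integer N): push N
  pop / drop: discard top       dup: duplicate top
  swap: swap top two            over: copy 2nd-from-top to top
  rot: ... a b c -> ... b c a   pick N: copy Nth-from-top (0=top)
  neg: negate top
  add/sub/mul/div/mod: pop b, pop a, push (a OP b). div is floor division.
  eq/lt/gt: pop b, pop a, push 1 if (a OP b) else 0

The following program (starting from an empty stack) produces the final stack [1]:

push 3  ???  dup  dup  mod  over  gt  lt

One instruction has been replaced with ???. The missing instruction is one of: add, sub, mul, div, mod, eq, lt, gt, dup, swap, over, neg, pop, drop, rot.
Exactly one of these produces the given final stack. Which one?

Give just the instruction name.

Stack before ???: [3]
Stack after ???:  [-3]
The instruction that transforms [3] -> [-3] is: neg

Answer: neg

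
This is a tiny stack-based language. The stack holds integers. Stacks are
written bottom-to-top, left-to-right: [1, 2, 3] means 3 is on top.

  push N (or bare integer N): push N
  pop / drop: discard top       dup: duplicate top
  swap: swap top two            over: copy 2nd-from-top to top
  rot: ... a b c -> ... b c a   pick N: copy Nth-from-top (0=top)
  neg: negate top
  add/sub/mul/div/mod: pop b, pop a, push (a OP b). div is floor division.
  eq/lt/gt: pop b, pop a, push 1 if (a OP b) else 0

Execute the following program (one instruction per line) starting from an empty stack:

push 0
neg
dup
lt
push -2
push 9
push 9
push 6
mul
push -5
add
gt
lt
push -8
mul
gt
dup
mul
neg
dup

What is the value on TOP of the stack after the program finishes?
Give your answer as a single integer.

Answer: -1

Derivation:
After 'push 0': [0]
After 'neg': [0]
After 'dup': [0, 0]
After 'lt': [0]
After 'push -2': [0, -2]
After 'push 9': [0, -2, 9]
After 'push 9': [0, -2, 9, 9]
After 'push 6': [0, -2, 9, 9, 6]
After 'mul': [0, -2, 9, 54]
After 'push -5': [0, -2, 9, 54, -5]
After 'add': [0, -2, 9, 49]
After 'gt': [0, -2, 0]
After 'lt': [0, 1]
After 'push -8': [0, 1, -8]
After 'mul': [0, -8]
After 'gt': [1]
After 'dup': [1, 1]
After 'mul': [1]
After 'neg': [-1]
After 'dup': [-1, -1]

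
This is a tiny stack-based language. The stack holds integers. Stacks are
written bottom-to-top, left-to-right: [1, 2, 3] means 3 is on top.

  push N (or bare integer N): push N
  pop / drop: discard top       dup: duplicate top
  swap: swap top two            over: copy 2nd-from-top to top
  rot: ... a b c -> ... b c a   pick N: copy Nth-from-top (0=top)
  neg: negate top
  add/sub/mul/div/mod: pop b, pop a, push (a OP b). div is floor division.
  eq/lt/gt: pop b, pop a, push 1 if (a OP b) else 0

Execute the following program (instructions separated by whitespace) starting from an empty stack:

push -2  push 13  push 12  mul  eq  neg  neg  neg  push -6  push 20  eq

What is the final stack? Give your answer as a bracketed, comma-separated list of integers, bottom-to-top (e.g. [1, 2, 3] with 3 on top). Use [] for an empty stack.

After 'push -2': [-2]
After 'push 13': [-2, 13]
After 'push 12': [-2, 13, 12]
After 'mul': [-2, 156]
After 'eq': [0]
After 'neg': [0]
After 'neg': [0]
After 'neg': [0]
After 'push -6': [0, -6]
After 'push 20': [0, -6, 20]
After 'eq': [0, 0]

Answer: [0, 0]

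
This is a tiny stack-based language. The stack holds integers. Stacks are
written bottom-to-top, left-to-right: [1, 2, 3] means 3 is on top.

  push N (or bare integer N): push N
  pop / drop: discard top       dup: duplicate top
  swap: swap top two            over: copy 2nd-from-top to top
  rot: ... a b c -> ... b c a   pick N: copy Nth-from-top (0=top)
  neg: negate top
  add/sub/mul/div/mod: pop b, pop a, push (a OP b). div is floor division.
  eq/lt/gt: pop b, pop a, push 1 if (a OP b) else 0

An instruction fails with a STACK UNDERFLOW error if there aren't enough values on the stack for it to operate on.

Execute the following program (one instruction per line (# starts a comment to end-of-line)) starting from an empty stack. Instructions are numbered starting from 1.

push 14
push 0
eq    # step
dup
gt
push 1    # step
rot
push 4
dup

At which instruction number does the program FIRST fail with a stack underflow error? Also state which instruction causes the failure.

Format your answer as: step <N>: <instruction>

Step 1 ('push 14'): stack = [14], depth = 1
Step 2 ('push 0'): stack = [14, 0], depth = 2
Step 3 ('eq'): stack = [0], depth = 1
Step 4 ('dup'): stack = [0, 0], depth = 2
Step 5 ('gt'): stack = [0], depth = 1
Step 6 ('push 1'): stack = [0, 1], depth = 2
Step 7 ('rot'): needs 3 value(s) but depth is 2 — STACK UNDERFLOW

Answer: step 7: rot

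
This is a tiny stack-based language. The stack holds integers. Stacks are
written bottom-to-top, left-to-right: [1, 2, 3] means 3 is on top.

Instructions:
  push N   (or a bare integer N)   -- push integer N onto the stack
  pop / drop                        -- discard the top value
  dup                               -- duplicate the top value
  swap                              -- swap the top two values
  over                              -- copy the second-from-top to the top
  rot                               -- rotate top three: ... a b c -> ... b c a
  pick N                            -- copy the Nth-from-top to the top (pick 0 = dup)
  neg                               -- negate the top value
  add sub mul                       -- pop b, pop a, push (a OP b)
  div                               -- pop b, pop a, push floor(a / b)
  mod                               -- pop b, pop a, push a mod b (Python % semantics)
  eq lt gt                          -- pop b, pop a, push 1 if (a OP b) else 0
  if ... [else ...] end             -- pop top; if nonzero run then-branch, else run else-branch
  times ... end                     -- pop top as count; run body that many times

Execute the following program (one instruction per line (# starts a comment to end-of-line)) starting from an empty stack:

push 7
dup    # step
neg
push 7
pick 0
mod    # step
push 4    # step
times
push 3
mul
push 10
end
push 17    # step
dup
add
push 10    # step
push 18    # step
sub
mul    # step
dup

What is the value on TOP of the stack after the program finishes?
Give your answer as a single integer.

Answer: -272

Derivation:
After 'push 7': [7]
After 'dup': [7, 7]
After 'neg': [7, -7]
After 'push 7': [7, -7, 7]
After 'pick 0': [7, -7, 7, 7]
After 'mod': [7, -7, 0]
After 'push 4': [7, -7, 0, 4]
After 'times': [7, -7, 0]
After 'push 3': [7, -7, 0, 3]
After 'mul': [7, -7, 0]
  ...
After 'mul': [7, -7, 0, 30, 30, 30]
After 'push 10': [7, -7, 0, 30, 30, 30, 10]
After 'push 17': [7, -7, 0, 30, 30, 30, 10, 17]
After 'dup': [7, -7, 0, 30, 30, 30, 10, 17, 17]
After 'add': [7, -7, 0, 30, 30, 30, 10, 34]
After 'push 10': [7, -7, 0, 30, 30, 30, 10, 34, 10]
After 'push 18': [7, -7, 0, 30, 30, 30, 10, 34, 10, 18]
After 'sub': [7, -7, 0, 30, 30, 30, 10, 34, -8]
After 'mul': [7, -7, 0, 30, 30, 30, 10, -272]
After 'dup': [7, -7, 0, 30, 30, 30, 10, -272, -272]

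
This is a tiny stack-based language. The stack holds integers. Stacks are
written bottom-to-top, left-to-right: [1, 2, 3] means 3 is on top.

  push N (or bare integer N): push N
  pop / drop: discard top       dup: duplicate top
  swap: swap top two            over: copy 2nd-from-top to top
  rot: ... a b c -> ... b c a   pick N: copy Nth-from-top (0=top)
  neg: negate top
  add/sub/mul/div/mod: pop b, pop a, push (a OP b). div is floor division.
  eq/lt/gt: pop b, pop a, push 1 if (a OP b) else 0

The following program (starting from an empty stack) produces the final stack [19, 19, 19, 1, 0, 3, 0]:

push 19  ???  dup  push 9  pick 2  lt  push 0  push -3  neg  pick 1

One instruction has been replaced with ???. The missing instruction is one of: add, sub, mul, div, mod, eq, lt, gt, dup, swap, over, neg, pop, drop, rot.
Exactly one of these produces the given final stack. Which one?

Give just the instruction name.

Answer: dup

Derivation:
Stack before ???: [19]
Stack after ???:  [19, 19]
The instruction that transforms [19] -> [19, 19] is: dup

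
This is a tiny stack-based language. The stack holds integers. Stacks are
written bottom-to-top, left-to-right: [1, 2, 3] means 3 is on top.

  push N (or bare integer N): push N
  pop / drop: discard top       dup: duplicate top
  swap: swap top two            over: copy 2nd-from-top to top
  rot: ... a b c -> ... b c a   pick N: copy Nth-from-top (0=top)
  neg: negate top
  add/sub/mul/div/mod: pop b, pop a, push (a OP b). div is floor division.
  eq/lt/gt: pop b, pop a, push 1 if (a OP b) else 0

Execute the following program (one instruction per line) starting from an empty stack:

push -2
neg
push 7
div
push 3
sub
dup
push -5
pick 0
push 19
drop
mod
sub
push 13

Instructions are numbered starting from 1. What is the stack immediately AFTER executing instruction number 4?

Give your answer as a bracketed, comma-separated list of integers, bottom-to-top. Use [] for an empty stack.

Answer: [0]

Derivation:
Step 1 ('push -2'): [-2]
Step 2 ('neg'): [2]
Step 3 ('push 7'): [2, 7]
Step 4 ('div'): [0]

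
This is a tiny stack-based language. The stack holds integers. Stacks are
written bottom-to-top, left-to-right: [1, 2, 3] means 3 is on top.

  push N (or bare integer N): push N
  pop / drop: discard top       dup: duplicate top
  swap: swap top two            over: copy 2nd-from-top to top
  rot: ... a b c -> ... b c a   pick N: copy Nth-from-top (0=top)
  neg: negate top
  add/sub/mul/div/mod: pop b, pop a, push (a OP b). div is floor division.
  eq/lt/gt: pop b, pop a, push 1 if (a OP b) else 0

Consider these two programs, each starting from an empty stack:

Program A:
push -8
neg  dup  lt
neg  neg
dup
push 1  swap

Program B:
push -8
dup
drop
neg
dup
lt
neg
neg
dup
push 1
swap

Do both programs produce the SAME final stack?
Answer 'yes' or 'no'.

Program A trace:
  After 'push -8': [-8]
  After 'neg': [8]
  After 'dup': [8, 8]
  After 'lt': [0]
  After 'neg': [0]
  After 'neg': [0]
  After 'dup': [0, 0]
  After 'push 1': [0, 0, 1]
  After 'swap': [0, 1, 0]
Program A final stack: [0, 1, 0]

Program B trace:
  After 'push -8': [-8]
  After 'dup': [-8, -8]
  After 'drop': [-8]
  After 'neg': [8]
  After 'dup': [8, 8]
  After 'lt': [0]
  After 'neg': [0]
  After 'neg': [0]
  After 'dup': [0, 0]
  After 'push 1': [0, 0, 1]
  After 'swap': [0, 1, 0]
Program B final stack: [0, 1, 0]
Same: yes

Answer: yes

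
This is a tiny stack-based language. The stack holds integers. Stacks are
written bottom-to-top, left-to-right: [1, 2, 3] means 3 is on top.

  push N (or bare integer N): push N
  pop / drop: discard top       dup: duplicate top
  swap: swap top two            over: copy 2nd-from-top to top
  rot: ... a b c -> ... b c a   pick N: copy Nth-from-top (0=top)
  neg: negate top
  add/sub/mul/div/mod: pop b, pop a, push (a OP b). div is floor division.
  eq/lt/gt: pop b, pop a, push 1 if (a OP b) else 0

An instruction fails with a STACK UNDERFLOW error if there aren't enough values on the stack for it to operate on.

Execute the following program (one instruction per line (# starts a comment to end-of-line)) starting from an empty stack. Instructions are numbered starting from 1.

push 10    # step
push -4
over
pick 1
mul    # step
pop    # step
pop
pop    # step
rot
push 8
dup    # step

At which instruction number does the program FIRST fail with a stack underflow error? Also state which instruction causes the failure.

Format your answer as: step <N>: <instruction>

Answer: step 9: rot

Derivation:
Step 1 ('push 10'): stack = [10], depth = 1
Step 2 ('push -4'): stack = [10, -4], depth = 2
Step 3 ('over'): stack = [10, -4, 10], depth = 3
Step 4 ('pick 1'): stack = [10, -4, 10, -4], depth = 4
Step 5 ('mul'): stack = [10, -4, -40], depth = 3
Step 6 ('pop'): stack = [10, -4], depth = 2
Step 7 ('pop'): stack = [10], depth = 1
Step 8 ('pop'): stack = [], depth = 0
Step 9 ('rot'): needs 3 value(s) but depth is 0 — STACK UNDERFLOW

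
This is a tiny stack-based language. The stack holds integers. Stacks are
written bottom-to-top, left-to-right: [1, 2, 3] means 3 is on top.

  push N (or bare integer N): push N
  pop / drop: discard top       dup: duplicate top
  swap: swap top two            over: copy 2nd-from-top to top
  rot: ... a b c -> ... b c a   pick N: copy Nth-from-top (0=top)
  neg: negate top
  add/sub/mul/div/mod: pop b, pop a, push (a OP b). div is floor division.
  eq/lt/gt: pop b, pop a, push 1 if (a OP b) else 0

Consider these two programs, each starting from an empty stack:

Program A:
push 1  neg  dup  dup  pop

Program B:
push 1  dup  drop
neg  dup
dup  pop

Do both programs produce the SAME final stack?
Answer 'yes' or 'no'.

Program A trace:
  After 'push 1': [1]
  After 'neg': [-1]
  After 'dup': [-1, -1]
  After 'dup': [-1, -1, -1]
  After 'pop': [-1, -1]
Program A final stack: [-1, -1]

Program B trace:
  After 'push 1': [1]
  After 'dup': [1, 1]
  After 'drop': [1]
  After 'neg': [-1]
  After 'dup': [-1, -1]
  After 'dup': [-1, -1, -1]
  After 'pop': [-1, -1]
Program B final stack: [-1, -1]
Same: yes

Answer: yes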